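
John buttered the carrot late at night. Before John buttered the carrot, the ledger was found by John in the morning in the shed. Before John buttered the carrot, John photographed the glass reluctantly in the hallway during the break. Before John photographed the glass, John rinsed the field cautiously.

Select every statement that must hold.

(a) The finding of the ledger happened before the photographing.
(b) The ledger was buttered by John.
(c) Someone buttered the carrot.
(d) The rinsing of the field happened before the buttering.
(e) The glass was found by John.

(c), (d)

(a) Not entailed — the narrative doesn't order the finding relative to the photographing.
(b) Not entailed — John buttered the carrot, not the ledger; the ledger belongs to the finding event.
(c) Entailed — the original entails any weakening of itself; this just drops 'late at night' and generalizes the agent.
(d) Entailed — the narrative places the rinsing before the buttering.
(e) Not entailed — John found the ledger, not the glass; the glass belongs to the photographing event.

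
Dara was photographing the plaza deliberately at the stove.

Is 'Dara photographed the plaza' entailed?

'was photographing' is progressive; for an accomplishment like 'photograph the plaza', it doesn't entail completion.

no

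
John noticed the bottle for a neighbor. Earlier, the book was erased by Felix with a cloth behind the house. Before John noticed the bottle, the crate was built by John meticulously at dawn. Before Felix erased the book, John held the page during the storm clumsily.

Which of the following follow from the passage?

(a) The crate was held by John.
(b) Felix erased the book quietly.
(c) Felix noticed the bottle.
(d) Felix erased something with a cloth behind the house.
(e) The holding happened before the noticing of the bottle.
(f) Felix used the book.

(d), (e)

(a) Not entailed — John held the page, not the crate; the crate belongs to the building event.
(b) Not entailed — 'quietly' adds information not in the original event.
(c) Not entailed — the passage has John noticing the bottle, not Felix.
(d) Entailed — the original entails any weakening of itself; this just generalizes the patient.
(e) Entailed — the narrative places the holding before the noticing.
(f) Not entailed — the book is the patient, not an instrument — Felix used a cloth.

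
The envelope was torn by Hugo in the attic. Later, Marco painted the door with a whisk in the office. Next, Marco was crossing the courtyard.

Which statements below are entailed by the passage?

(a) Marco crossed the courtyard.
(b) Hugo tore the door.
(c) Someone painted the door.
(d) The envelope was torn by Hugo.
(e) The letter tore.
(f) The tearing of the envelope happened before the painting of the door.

(c), (d), (f)

(a) Not entailed — 'was crossing' is progressive on an accomplishment; it does not entail the completed 'crossed'.
(b) Not entailed — Hugo tore the envelope, not the door; the door belongs to the painting event.
(c) Entailed — dropping 'with a whisk', 'in the office' and generalizing the agent leaves a sub-description the original still satisfies.
(d) Entailed — this follows by dropping conjuncts from the tearing event's description.
(e) Not entailed — the envelope is what tore, not the letter.
(f) Entailed — the narrative places the tearing before the painting.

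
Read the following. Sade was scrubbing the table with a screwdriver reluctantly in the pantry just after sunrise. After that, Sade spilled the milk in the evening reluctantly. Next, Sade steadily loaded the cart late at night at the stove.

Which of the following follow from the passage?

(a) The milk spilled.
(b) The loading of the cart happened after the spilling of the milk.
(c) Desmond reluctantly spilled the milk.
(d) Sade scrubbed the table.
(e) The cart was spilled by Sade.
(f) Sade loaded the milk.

(a), (b), (d)

(a) Entailed — 'Sade spilled the milk' is causative; it entails the inchoative 'the milk spilled'.
(b) Entailed — the narrative places the spilling before the loading.
(c) Not entailed — the passage has Sade spilling the milk, not Desmond.
(d) Entailed — 'scrub' is an activity; 'was scrubbing' entails that some scrubbing happened, so 'scrubbed' holds.
(e) Not entailed — Sade spilled the milk, not the cart; the cart belongs to the loading event.
(f) Not entailed — Sade loaded the cart, not the milk; the milk belongs to the spilling event.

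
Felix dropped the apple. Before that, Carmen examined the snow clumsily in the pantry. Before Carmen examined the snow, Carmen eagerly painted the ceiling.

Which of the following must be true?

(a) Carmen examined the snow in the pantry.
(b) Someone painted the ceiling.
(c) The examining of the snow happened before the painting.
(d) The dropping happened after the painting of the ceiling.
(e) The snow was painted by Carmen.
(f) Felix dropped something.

(a), (b), (d), (f)

(a) Entailed — every conjunct here is already in the original examining event.
(b) Entailed — every conjunct here is already in the original painting event.
(c) Not entailed — the narrative places the painting before the examining, not after.
(d) Entailed — the narrative places the painting before the dropping.
(e) Not entailed — Carmen painted the ceiling, not the snow; the snow belongs to the examining event.
(f) Entailed — every conjunct here is already in the original dropping event.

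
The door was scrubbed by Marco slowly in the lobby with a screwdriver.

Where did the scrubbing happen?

in the lobby

'in the lobby' marks the location of the scrubbing event.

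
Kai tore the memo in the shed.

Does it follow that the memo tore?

'Kai tore the memo' is the causative; it entails the inchoative 'the memo tore'.

yes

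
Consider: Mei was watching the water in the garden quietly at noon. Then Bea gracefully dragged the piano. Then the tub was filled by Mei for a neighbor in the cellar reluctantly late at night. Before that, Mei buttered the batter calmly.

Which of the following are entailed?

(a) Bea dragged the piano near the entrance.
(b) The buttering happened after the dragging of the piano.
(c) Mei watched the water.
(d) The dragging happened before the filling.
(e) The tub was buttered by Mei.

(a) Not entailed — 'near the entrance' adds information not in the original event.
(b) Not entailed — the narrative doesn't order the dragging relative to the buttering.
(c) Entailed — 'watch' is an activity; 'was watching' entails that some watching happened, so 'watched' holds.
(d) Entailed — the narrative places the dragging before the filling.
(e) Not entailed — Mei buttered the batter, not the tub; the tub belongs to the filling event.

(c), (d)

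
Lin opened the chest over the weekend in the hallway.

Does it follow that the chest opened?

yes

'Lin opened the chest' is the causative; it entails the inchoative 'the chest opened'.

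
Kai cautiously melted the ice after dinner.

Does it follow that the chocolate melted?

no

Nothing is said about any chocolate; only the ice is affected.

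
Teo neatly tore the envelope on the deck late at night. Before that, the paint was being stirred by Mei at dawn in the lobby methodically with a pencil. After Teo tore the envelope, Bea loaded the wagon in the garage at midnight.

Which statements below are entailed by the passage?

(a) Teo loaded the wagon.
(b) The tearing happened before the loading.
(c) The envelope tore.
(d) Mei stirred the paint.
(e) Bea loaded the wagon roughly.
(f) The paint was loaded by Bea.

(a) Not entailed — the passage has Bea loading the wagon, not Teo.
(b) Entailed — the narrative places the tearing before the loading.
(c) Entailed — 'Teo tore the envelope' is causative; it entails the inchoative 'the envelope tore'.
(d) Entailed — 'stir' is an activity; 'was stirring' entails that some stirring happened, so 'stirred' holds.
(e) Not entailed — 'roughly' adds information not in the original event.
(f) Not entailed — Bea loaded the wagon, not the paint; the paint belongs to the stirring event.

(b), (c), (d)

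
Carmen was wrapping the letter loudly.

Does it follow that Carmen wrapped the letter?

no

'was wrapping' is progressive; for an accomplishment like 'wrap the letter', it doesn't entail completion.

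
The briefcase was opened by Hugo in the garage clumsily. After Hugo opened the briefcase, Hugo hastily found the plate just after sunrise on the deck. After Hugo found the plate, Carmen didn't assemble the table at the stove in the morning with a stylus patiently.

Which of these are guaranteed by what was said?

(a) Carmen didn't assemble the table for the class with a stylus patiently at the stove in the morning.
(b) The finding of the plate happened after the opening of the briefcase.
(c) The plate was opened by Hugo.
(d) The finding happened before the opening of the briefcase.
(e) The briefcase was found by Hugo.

(a) Entailed — under negation, adding a further restriction is entailed: if no such assembling event occurred, none occurred for the class either.
(b) Entailed — the narrative places the opening before the finding.
(c) Not entailed — Hugo opened the briefcase, not the plate; the plate belongs to the finding event.
(d) Not entailed — the narrative places the opening before the finding, not after.
(e) Not entailed — Hugo found the plate, not the briefcase; the briefcase belongs to the opening event.

(a), (b)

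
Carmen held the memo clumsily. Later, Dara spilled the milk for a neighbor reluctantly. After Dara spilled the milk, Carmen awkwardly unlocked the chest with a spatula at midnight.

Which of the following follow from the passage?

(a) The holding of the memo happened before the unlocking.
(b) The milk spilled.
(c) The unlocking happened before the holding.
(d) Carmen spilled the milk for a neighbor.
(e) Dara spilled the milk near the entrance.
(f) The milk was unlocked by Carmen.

(a) Entailed — the narrative places the holding before the unlocking.
(b) Entailed — 'Dara spilled the milk' is causative; it entails the inchoative 'the milk spilled'.
(c) Not entailed — the narrative places the holding before the unlocking, not after.
(d) Not entailed — the passage has Dara spilling the milk, not Carmen.
(e) Not entailed — 'near the entrance' adds information not in the original event.
(f) Not entailed — Carmen unlocked the chest, not the milk; the milk belongs to the spilling event.

(a), (b)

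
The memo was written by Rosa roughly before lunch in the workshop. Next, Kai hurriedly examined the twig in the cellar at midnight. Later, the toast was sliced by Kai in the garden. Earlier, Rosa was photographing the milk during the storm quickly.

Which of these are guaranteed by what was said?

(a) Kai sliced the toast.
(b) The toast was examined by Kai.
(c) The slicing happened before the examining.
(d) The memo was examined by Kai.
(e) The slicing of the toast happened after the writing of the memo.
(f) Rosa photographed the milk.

(a) Entailed — the original entails any weakening of itself; this just drops 'in the garden'.
(b) Not entailed — Kai examined the twig, not the toast; the toast belongs to the slicing event.
(c) Not entailed — the narrative places the examining before the slicing, not after.
(d) Not entailed — Kai examined the twig, not the memo; the memo belongs to the writing event.
(e) Entailed — the narrative places the writing before the slicing.
(f) Not entailed — 'was photographing' is progressive on an accomplishment; it does not entail the completed 'photographed'.

(a), (e)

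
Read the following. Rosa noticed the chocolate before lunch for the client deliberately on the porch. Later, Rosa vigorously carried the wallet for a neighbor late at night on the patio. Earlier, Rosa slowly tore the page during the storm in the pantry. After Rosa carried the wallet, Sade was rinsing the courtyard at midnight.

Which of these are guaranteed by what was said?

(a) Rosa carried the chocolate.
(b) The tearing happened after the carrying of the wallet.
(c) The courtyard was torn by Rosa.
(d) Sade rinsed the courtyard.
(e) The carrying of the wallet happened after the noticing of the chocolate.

(a) Not entailed — Rosa carried the wallet, not the chocolate; the chocolate belongs to the noticing event.
(b) Not entailed — the narrative places the tearing before the carrying, not after.
(c) Not entailed — Rosa tore the page, not the courtyard; the courtyard belongs to the rinsing event.
(d) Entailed — 'rinse' is an activity; 'was rinsing' entails that some rinsing happened, so 'rinsed' holds.
(e) Entailed — the narrative places the noticing before the carrying.

(d), (e)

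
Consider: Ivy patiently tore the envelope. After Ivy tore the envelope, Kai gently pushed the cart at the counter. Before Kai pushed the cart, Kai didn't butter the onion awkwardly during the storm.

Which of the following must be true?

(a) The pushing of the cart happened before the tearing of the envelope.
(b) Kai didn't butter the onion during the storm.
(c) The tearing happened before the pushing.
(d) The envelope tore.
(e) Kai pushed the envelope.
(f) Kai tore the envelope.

(c), (d)

(a) Not entailed — the narrative places the tearing before the pushing, not after.
(b) Not entailed — dropping 'awkwardly' under negation is not valid — the original leaves open that Kai buttered the onion some other way.
(c) Entailed — the narrative places the tearing before the pushing.
(d) Entailed — 'Ivy tore the envelope' is causative; it entails the inchoative 'the envelope tore'.
(e) Not entailed — Kai pushed the cart, not the envelope; the envelope belongs to the tearing event.
(f) Not entailed — the passage has Ivy tearing the envelope, not Kai.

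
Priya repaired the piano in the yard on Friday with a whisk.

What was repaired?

'the piano' marks the patient of the repairing event.

the piano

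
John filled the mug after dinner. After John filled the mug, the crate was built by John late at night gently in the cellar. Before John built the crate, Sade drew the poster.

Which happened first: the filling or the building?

The connectives place the filling before the building.

the filling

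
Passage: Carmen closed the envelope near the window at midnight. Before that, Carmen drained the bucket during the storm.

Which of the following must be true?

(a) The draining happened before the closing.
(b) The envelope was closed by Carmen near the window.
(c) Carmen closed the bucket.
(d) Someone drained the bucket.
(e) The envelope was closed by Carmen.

(a), (b), (d), (e)

(a) Entailed — the narrative places the draining before the closing.
(b) Entailed — every conjunct here is already in the original closing event.
(c) Not entailed — Carmen closed the envelope, not the bucket; the bucket belongs to the draining event.
(d) Entailed — every conjunct here is already in the original draining event.
(e) Entailed — dropping 'near the window', 'at midnight' leaves a sub-description the original still satisfies.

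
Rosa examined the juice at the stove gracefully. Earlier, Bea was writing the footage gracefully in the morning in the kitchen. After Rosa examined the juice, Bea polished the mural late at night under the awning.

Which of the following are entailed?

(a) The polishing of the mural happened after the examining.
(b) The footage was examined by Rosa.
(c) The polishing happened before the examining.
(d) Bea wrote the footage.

(a)

(a) Entailed — the narrative places the examining before the polishing.
(b) Not entailed — Rosa examined the juice, not the footage; the footage belongs to the writing event.
(c) Not entailed — the narrative places the examining before the polishing, not after.
(d) Not entailed — 'was writing' is progressive on an accomplishment; it does not entail the completed 'wrote'.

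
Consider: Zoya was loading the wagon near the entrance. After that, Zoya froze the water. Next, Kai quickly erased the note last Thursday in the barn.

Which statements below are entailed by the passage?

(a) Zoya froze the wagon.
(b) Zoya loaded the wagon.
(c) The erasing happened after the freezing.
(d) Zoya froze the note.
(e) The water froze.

(c), (e)

(a) Not entailed — Zoya froze the water, not the wagon; the wagon belongs to the loading event.
(b) Not entailed — 'was loading' is progressive on an accomplishment; it does not entail the completed 'loaded'.
(c) Entailed — the narrative places the freezing before the erasing.
(d) Not entailed — Zoya froze the water, not the note; the note belongs to the erasing event.
(e) Entailed — 'Zoya froze the water' is causative; it entails the inchoative 'the water froze'.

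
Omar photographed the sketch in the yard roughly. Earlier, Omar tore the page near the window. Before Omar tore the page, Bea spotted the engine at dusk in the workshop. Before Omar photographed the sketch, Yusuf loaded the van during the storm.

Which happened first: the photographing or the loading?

The connectives place the loading before the photographing.

the loading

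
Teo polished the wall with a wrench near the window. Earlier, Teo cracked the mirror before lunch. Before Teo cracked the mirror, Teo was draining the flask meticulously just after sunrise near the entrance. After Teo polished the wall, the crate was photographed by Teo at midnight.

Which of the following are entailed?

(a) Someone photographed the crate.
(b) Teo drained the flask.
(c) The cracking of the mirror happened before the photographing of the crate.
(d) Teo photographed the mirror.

(a), (c)

(a) Entailed — dropping 'at midnight' and generalizing the agent leaves a sub-description the original still satisfies.
(b) Not entailed — 'was draining' is progressive on an accomplishment; it does not entail the completed 'drained'.
(c) Entailed — the narrative places the cracking before the photographing.
(d) Not entailed — Teo photographed the crate, not the mirror; the mirror belongs to the cracking event.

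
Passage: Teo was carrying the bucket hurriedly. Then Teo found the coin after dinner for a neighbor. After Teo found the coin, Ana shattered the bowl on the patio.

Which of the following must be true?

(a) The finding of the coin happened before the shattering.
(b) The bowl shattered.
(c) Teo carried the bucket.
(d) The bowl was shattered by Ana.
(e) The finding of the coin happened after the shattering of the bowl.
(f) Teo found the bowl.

(a) Entailed — the narrative places the finding before the shattering.
(b) Entailed — 'Ana shattered the bowl' is causative; it entails the inchoative 'the bowl shattered'.
(c) Entailed — 'carry' is an activity; 'was carrying' entails that some carrying happened, so 'carried' holds.
(d) Entailed — the original entails any weakening of itself; this just drops 'on the patio'.
(e) Not entailed — the narrative places the finding before the shattering, not after.
(f) Not entailed — Teo found the coin, not the bowl; the bowl belongs to the shattering event.

(a), (b), (c), (d)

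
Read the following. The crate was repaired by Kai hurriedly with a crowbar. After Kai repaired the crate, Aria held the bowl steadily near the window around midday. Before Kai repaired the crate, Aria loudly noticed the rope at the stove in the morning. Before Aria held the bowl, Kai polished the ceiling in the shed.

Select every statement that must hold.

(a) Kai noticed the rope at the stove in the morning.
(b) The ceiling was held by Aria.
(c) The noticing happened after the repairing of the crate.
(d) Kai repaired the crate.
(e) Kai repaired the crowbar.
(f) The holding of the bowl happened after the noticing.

(d), (f)

(a) Not entailed — the passage has Aria noticing the rope, not Kai.
(b) Not entailed — Aria held the bowl, not the ceiling; the ceiling belongs to the polishing event.
(c) Not entailed — the narrative places the noticing before the repairing, not after.
(d) Entailed — this follows by dropping conjuncts from the repairing event's description.
(e) Not entailed — the crowbar is the instrument, not what was repaired.
(f) Entailed — the narrative places the noticing before the holding.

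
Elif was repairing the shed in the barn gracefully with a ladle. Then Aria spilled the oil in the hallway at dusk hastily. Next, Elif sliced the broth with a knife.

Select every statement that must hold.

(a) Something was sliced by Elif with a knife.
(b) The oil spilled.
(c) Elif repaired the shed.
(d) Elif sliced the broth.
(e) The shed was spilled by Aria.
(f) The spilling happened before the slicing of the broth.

(a) Entailed — generalizing the patient leaves a sub-description the original still satisfies.
(b) Entailed — 'Aria spilled the oil' is causative; it entails the inchoative 'the oil spilled'.
(c) Not entailed — 'was repairing' is progressive on an accomplishment; it does not entail the completed 'repaired'.
(d) Entailed — this follows by dropping conjuncts from the slicing event's description.
(e) Not entailed — Aria spilled the oil, not the shed; the shed belongs to the repairing event.
(f) Entailed — the narrative places the spilling before the slicing.

(a), (b), (d), (f)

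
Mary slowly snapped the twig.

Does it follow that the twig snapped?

'Mary snapped the twig' is the causative; it entails the inchoative 'the twig snapped'.

yes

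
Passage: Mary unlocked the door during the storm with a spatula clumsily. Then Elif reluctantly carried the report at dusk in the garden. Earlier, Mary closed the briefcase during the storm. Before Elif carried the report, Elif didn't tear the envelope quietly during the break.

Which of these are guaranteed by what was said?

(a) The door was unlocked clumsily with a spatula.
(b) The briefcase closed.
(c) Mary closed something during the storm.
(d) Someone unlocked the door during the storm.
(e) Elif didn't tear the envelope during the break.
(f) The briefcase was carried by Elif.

(a) Entailed — every conjunct here is already in the original unlocking event.
(b) Entailed — 'Mary closed the briefcase' is causative; it entails the inchoative 'the briefcase closed'.
(c) Entailed — every conjunct here is already in the original closing event.
(d) Entailed — the original entails any weakening of itself; this just drops 'with a spatula', 'clumsily' and generalizes the agent.
(e) Not entailed — dropping 'quietly' under negation is not valid — the original leaves open that Elif tore the envelope some other way.
(f) Not entailed — Elif carried the report, not the briefcase; the briefcase belongs to the closing event.

(a), (b), (c), (d)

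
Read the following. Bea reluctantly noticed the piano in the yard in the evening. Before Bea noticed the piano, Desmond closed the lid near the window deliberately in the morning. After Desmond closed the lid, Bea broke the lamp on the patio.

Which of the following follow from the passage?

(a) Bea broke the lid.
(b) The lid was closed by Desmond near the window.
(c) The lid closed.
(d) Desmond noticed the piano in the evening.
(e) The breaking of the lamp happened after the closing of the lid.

(a) Not entailed — Bea broke the lamp, not the lid; the lid belongs to the closing event.
(b) Entailed — every conjunct here is already in the original closing event.
(c) Entailed — 'Desmond closed the lid' is causative; it entails the inchoative 'the lid closed'.
(d) Not entailed — the passage has Bea noticing the piano, not Desmond.
(e) Entailed — the narrative places the closing before the breaking.

(b), (c), (e)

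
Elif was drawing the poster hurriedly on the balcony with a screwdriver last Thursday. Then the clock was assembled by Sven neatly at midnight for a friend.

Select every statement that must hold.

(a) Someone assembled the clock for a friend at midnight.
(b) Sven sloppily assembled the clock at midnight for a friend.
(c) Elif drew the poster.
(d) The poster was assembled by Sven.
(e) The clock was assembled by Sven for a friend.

(a) Entailed — dropping 'neatly' and generalizing the agent leaves a sub-description the original still satisfies.
(b) Not entailed — 'sloppily' adds a manner not in (and inconsistent with) the original.
(c) Not entailed — 'was drawing' is progressive on an accomplishment; it does not entail the completed 'drew'.
(d) Not entailed — Sven assembled the clock, not the poster; the poster belongs to the drawing event.
(e) Entailed — every conjunct here is already in the original assembling event.

(a), (e)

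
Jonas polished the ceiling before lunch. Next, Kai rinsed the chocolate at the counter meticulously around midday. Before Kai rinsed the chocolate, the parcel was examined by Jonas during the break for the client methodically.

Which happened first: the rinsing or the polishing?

the polishing

The connectives place the polishing before the rinsing.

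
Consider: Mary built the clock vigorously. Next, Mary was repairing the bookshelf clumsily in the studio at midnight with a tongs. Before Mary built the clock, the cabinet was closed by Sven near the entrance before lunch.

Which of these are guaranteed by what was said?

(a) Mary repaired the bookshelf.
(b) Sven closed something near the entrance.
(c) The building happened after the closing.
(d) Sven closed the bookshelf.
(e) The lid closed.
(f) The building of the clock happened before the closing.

(b), (c)

(a) Not entailed — 'was repairing' is progressive on an accomplishment; it does not entail the completed 'repaired'.
(b) Entailed — this follows by dropping conjuncts from the closing event's description.
(c) Entailed — the narrative places the closing before the building.
(d) Not entailed — Sven closed the cabinet, not the bookshelf; the bookshelf belongs to the repairing event.
(e) Not entailed — the cabinet is what closed, not the lid.
(f) Not entailed — the narrative places the closing before the building, not after.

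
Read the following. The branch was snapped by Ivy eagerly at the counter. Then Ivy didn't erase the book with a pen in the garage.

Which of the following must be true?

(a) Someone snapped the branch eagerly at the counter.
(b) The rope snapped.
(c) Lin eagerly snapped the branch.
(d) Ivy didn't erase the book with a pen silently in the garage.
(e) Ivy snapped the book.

(a) Entailed — this follows by dropping conjuncts from the snapping event's description.
(b) Not entailed — the branch is what snapped, not the rope.
(c) Not entailed — the passage has Ivy snapping the branch, not Lin.
(d) Entailed — under negation, adding a further restriction is entailed: if no such erasing event occurred, none occurred silently either.
(e) Not entailed — Ivy snapped the branch, not the book; the book belongs to the erasing event.

(a), (d)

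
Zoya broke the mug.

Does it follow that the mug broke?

yes

'Zoya broke the mug' is the causative; it entails the inchoative 'the mug broke'.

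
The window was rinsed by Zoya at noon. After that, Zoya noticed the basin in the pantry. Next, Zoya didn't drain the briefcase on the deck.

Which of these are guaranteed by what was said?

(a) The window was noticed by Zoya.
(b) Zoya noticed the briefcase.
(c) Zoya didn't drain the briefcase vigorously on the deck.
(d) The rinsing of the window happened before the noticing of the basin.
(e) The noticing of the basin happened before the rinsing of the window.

(c), (d)

(a) Not entailed — Zoya noticed the basin, not the window; the window belongs to the rinsing event.
(b) Not entailed — Zoya noticed the basin, not the briefcase; the briefcase belongs to the draining event.
(c) Entailed — under negation, adding a further restriction is entailed: if no such draining event occurred, none occurred vigorously either.
(d) Entailed — the narrative places the rinsing before the noticing.
(e) Not entailed — the narrative places the rinsing before the noticing, not after.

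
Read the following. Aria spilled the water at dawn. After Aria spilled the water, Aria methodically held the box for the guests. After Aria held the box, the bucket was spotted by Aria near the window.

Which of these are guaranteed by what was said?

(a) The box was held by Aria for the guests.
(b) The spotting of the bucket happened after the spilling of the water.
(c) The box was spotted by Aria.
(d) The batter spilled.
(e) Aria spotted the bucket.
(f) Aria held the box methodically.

(a) Entailed — the original entails any weakening of itself; this just drops 'methodically'.
(b) Entailed — the narrative places the spilling before the spotting.
(c) Not entailed — Aria spotted the bucket, not the box; the box belongs to the holding event.
(d) Not entailed — the water is what spilled, not the batter.
(e) Entailed — dropping 'near the window' leaves a sub-description the original still satisfies.
(f) Entailed — every conjunct here is already in the original holding event.

(a), (b), (e), (f)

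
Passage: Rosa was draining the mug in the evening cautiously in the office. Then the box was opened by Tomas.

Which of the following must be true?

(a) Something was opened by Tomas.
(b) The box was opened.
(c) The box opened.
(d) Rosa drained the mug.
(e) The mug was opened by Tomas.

(a) Entailed — generalizing the patient leaves a sub-description the original still satisfies.
(b) Entailed — generalizing the agent leaves a sub-description the original still satisfies.
(c) Entailed — 'Tomas opened the box' is causative; it entails the inchoative 'the box opened'.
(d) Not entailed — 'was draining' is progressive on an accomplishment; it does not entail the completed 'drained'.
(e) Not entailed — Tomas opened the box, not the mug; the mug belongs to the draining event.

(a), (b), (c)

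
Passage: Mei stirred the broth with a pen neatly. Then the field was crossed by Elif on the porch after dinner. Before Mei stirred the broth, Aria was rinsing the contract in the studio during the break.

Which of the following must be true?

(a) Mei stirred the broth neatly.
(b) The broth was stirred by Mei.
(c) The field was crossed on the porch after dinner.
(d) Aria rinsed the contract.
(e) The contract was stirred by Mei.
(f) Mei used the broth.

(a), (b), (c), (d)

(a) Entailed — every conjunct here is already in the original stirring event.
(b) Entailed — this follows by dropping conjuncts from the stirring event's description.
(c) Entailed — this follows by dropping conjuncts from the crossing event's description.
(d) Entailed — 'rinse' is an activity; 'was rinsing' entails that some rinsing happened, so 'rinsed' holds.
(e) Not entailed — Mei stirred the broth, not the contract; the contract belongs to the rinsing event.
(f) Not entailed — the broth is the patient, not an instrument — Mei used a pen.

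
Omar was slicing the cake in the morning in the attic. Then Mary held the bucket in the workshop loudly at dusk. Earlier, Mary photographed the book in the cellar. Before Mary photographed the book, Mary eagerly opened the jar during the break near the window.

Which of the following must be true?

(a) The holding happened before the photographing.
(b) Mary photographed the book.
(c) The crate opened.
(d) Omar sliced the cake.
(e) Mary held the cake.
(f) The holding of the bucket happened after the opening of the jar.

(b), (f)

(a) Not entailed — the narrative places the photographing before the holding, not after.
(b) Entailed — dropping 'in the cellar' leaves a sub-description the original still satisfies.
(c) Not entailed — the jar is what opened, not the crate.
(d) Not entailed — 'was slicing' is progressive on an accomplishment; it does not entail the completed 'sliced'.
(e) Not entailed — Mary held the bucket, not the cake; the cake belongs to the slicing event.
(f) Entailed — the narrative places the opening before the holding.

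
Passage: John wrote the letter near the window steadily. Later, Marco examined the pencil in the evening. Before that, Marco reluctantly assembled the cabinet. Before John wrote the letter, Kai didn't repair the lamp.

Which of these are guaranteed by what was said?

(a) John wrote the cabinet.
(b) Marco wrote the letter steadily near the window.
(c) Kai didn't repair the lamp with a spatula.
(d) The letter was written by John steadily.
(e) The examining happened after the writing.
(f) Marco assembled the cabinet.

(a) Not entailed — John wrote the letter, not the cabinet; the cabinet belongs to the assembling event.
(b) Not entailed — the passage has John writing the letter, not Marco.
(c) Entailed — under negation, adding a further restriction is entailed: if no such repairing event occurred, none occurred with a spatula either.
(d) Entailed — this follows by dropping conjuncts from the writing event's description.
(e) Entailed — the narrative places the writing before the examining.
(f) Entailed — the original entails any weakening of itself; this just drops 'reluctantly'.

(c), (d), (e), (f)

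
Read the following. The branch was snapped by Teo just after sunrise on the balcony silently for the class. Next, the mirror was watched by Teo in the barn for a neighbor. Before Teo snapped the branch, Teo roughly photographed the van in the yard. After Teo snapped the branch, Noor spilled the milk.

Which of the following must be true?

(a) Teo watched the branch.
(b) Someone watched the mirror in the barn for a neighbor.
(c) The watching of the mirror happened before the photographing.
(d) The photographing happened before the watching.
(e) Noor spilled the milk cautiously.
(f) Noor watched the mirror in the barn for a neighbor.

(a) Not entailed — Teo watched the mirror, not the branch; the branch belongs to the snapping event.
(b) Entailed — every conjunct here is already in the original watching event.
(c) Not entailed — the narrative places the photographing before the watching, not after.
(d) Entailed — the narrative places the photographing before the watching.
(e) Not entailed — 'cautiously' adds information not in the original event.
(f) Not entailed — the passage has Teo watching the mirror, not Noor.

(b), (d)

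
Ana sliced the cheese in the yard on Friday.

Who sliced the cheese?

Ana

'Ana' marks the agent of the slicing event.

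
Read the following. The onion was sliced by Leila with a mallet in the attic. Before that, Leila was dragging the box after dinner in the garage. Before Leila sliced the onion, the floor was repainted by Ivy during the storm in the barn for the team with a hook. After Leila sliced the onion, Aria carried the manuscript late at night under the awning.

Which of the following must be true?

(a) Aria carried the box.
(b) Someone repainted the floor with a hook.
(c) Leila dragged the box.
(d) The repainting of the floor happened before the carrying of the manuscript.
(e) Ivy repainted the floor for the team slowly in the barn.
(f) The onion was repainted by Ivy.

(b), (c), (d)

(a) Not entailed — Aria carried the manuscript, not the box; the box belongs to the dragging event.
(b) Entailed — every conjunct here is already in the original repainting event.
(c) Entailed — 'drag' is an activity; 'was dragging' entails that some dragging happened, so 'dragged' holds.
(d) Entailed — the narrative places the repainting before the carrying.
(e) Not entailed — 'slowly' adds information not in the original event.
(f) Not entailed — Ivy repainted the floor, not the onion; the onion belongs to the slicing event.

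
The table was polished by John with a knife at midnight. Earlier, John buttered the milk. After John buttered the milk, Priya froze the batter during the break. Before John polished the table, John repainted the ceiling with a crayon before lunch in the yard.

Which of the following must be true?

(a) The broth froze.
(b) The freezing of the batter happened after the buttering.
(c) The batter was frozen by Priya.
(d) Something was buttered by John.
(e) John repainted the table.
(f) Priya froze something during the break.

(a) Not entailed — the batter is what froze, not the broth.
(b) Entailed — the narrative places the buttering before the freezing.
(c) Entailed — the original entails any weakening of itself; this just drops 'during the break'.
(d) Entailed — the original entails any weakening of itself; this just generalizes the patient.
(e) Not entailed — John repainted the ceiling, not the table; the table belongs to the polishing event.
(f) Entailed — this follows by dropping conjuncts from the freezing event's description.

(b), (c), (d), (f)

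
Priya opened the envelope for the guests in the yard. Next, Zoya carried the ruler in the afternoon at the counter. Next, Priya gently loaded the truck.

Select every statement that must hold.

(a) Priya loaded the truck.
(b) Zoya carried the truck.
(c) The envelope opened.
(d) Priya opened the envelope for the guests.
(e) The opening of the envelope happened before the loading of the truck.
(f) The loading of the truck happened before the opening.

(a) Entailed — the original entails any weakening of itself; this just drops 'gently'.
(b) Not entailed — Zoya carried the ruler, not the truck; the truck belongs to the loading event.
(c) Entailed — 'Priya opened the envelope' is causative; it entails the inchoative 'the envelope opened'.
(d) Entailed — the original entails any weakening of itself; this just drops 'in the yard'.
(e) Entailed — the narrative places the opening before the loading.
(f) Not entailed — the narrative places the opening before the loading, not after.

(a), (c), (d), (e)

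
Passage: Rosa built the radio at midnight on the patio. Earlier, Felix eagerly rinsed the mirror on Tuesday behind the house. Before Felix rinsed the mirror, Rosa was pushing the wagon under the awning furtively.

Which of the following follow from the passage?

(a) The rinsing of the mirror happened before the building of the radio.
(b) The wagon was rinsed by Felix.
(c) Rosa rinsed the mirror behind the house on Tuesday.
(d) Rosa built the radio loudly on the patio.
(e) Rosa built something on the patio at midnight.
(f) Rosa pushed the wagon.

(a) Entailed — the narrative places the rinsing before the building.
(b) Not entailed — Felix rinsed the mirror, not the wagon; the wagon belongs to the pushing event.
(c) Not entailed — the passage has Felix rinsing the mirror, not Rosa.
(d) Not entailed — 'loudly' adds information not in the original event.
(e) Entailed — every conjunct here is already in the original building event.
(f) Entailed — 'push' is an activity; 'was pushing' entails that some pushing happened, so 'pushed' holds.

(a), (e), (f)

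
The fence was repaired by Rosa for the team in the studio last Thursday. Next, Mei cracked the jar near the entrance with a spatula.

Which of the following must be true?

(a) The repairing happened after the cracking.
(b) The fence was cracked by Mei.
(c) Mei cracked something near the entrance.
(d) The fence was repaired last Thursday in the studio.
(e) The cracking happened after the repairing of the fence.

(c), (d), (e)

(a) Not entailed — the narrative places the repairing before the cracking, not after.
(b) Not entailed — Mei cracked the jar, not the fence; the fence belongs to the repairing event.
(c) Entailed — the original entails any weakening of itself; this just drops 'with a spatula' and generalizes the patient.
(d) Entailed — the original entails any weakening of itself; this just drops 'for the team' and generalizes the agent.
(e) Entailed — the narrative places the repairing before the cracking.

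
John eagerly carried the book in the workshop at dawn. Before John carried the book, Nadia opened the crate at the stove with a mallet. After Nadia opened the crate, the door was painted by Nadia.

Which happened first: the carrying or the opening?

the opening

The connectives place the opening before the carrying.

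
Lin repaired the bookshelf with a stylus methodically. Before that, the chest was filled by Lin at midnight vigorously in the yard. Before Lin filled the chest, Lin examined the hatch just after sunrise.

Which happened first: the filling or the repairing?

The connectives place the filling before the repairing.

the filling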